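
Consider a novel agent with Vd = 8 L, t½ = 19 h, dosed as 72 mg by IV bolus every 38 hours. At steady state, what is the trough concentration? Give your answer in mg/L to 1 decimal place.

τ = 38 h = 2 half-lives, so f = (1/2)^2 = 0.25.
At steady state, R = 1/(1 − 0.25) = 4/3.
Single-dose peak C₀ = D/Vd = 72/8 = 9 mg/L.
Steady-state peak Cmax,ss = C₀·R = 9 × 4/3 ≈ 12.000 mg/L.
Steady-state trough Cmin,ss = Cmax,ss·f ≈ 12.000 × 0.25 ≈ 3.000 mg/L.

3.0 mg/L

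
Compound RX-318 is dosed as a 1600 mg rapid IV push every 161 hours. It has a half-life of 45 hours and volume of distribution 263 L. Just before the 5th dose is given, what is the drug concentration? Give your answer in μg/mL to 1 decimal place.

0.6 μg/mL

f = (1/2)^(τ/t½) = (1/2)^(161/45) ≈ 0.0837.
C₀ = D/Vd = 1600/263 ≈ 6.084 μg/mL.
Before the 5th dose, 4 doses have been given. Superposition: Cmin = C₀·(f + f² + … + f^4).
≈ 6.084 × (0.0837 + 0.0070 + 0.0006 + 0.0000) ≈ 6.084 × 0.0913 ≈ 0.555 μg/mL.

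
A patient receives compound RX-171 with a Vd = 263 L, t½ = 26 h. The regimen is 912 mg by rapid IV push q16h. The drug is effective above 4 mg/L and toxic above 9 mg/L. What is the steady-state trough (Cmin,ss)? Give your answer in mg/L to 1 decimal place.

6.5 mg/L

k = ln2/t½ = ln2/26 ≈ 0.026660 h⁻¹; fraction remaining f = e^(−kτ) = e^(−0.026660×16) ≈ 0.6528.
Accumulation ratio R = 1/(1 − f) ≈ 1/0.3472 ≈ 2.8802.
Each bolus raises the concentration by D/Vd = 912/263 ≈ 3.468 mg/L.
Steady-state peak Cmax,ss = C₀·R ≈ 3.468 × 2.8802 ≈ 9.989 mg/L.
One interval later, Cmin,ss = Cmax,ss·e^(−kτ) ≈ 9.989 × 0.6528 ≈ 6.521 mg/L.
Trough 6.5 mg/L vs MEC 4 mg/L: adequate.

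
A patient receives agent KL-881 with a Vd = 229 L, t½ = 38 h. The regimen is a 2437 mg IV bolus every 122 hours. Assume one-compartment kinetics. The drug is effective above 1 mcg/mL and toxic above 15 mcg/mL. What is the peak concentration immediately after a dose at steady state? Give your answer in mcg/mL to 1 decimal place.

k = ln2/t½ = ln2/38 ≈ 0.018241 h⁻¹; fraction remaining f = e^(−kτ) = e^(−0.018241×122) ≈ 0.1080.
Accumulation ratio R = 1/(1 − f) ≈ 1/0.8920 ≈ 1.1211.
Each bolus raises the concentration by D/Vd = 2437/229 ≈ 10.642 mcg/mL.
Steady-state peak Cmax,ss = C₀·R ≈ 10.642 × 1.1211 ≈ 11.931 mcg/mL.
Peak 11.9 mcg/mL vs MTC 15 mcg/mL: below toxic threshold.

11.9 mcg/mL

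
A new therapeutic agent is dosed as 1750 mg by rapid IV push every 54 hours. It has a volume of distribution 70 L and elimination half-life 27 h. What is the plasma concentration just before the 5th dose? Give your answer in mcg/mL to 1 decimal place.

f = (1/2)^(τ/t½) = (1/2)^(54/27) ≈ 0.2500.
C₀ = D/Vd = 1750/70 ≈ 25.000 mcg/mL.
Before the 5th dose, 4 doses have been given. Superposition: Cmin = C₀·(f + f² + … + f^4).
≈ 25.000 × (0.2500 + 0.0625 + 0.0156 + 0.0039) ≈ 25.000 × 0.3320 ≈ 8.300 mcg/mL.

8.3 mcg/mL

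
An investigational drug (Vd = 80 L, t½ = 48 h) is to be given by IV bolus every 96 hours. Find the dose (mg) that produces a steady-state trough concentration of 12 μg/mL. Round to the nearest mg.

τ/t½ = 96/48 ≈ 2, so f = (1/2)^(96/48) ≈ 0.250000.
Cmin,ss = (D/Vd)·f/(1−f), so D = Cmin,ss·Vd·(1−f)/f.
D = 12 × 80 × (1−f)/f ≈ 12 × 80 × 3.00000 ≈ 2880.00 mg.

2880 mg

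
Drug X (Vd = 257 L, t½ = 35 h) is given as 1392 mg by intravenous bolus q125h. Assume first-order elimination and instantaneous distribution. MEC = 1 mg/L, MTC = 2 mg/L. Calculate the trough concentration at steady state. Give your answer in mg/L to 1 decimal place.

τ/t½ = 125/35 ≈ 3.5714, so fraction remaining f = (1/2)^(125/35) ≈ 0.0841.
Accumulation ratio R = 1/(1 − f) ≈ 1/0.9159 ≈ 1.0918.
Single-dose peak C₀ = D/Vd = 1392/257 ≈ 5.416 mg/L.
Steady-state peak Cmax,ss = C₀·R ≈ 5.416 × 1.0918 ≈ 5.913 mg/L.
One interval later, Cmin,ss = Cmax,ss·e^(−kτ) ≈ 5.913 × 0.0841 ≈ 0.497 mg/L.
Trough 0.5 mg/L vs MEC 1 mg/L: subtherapeutic.

0.5 mg/L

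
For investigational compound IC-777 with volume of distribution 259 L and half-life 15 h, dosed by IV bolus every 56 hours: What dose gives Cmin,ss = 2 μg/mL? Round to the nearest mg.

6371 mg

τ/t½ = 56/15 ≈ 3.7333, so f = (1/2)^(56/15) ≈ 0.075189.
Cmin,ss = (D/Vd)·f/(1−f), so D = Cmin,ss·Vd·(1−f)/f.
D = 2 × 259 × (1−f)/f ≈ 2 × 259 × 12.29982 ≈ 6371.31 mg.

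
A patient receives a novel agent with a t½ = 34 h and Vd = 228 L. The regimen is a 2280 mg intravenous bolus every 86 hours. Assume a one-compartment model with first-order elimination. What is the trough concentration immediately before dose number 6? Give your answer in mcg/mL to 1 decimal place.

f = (1/2)^(τ/t½) = (1/2)^(86/34) ≈ 0.1732.
C₀ = D/Vd = 2280/228 ≈ 10.000 mcg/mL.
Before the 6th dose, 5 doses have been given. Superposition: Cmin = C₀·(f + f² + … + f^5).
≈ 10.000 × (0.1732 + 0.0300 + 0.0052 + 0.0009 + 0.0002) ≈ 10.000 × 0.2095 ≈ 2.095 mcg/mL.

2.1 mcg/mL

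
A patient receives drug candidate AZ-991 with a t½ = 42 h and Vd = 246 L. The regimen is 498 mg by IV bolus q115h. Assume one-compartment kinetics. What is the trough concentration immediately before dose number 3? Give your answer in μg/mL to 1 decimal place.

f = (1/2)^(τ/t½) = (1/2)^(115/42) ≈ 0.1499.
C₀ = D/Vd = 498/246 ≈ 2.024 μg/mL.
Before the 3rd dose, 2 doses have been given. Superposition: Cmin = C₀·(f + f²).
≈ 2.024 × (0.1499 + 0.0225) ≈ 2.024 × 0.1724 ≈ 0.349 μg/mL.

0.3 μg/mL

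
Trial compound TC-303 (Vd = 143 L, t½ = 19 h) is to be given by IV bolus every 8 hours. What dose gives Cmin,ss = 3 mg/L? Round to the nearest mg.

145 mg

τ/t½ = 8/19 ≈ 0.42105, so f = (1/2)^(8/19) ≈ 0.746879.
Cmin,ss = (D/Vd)·f/(1−f), so D = Cmin,ss·Vd·(1−f)/f.
D = 3 × 143 × (1−f)/f ≈ 3 × 143 × 0.33890 ≈ 145.39 mg.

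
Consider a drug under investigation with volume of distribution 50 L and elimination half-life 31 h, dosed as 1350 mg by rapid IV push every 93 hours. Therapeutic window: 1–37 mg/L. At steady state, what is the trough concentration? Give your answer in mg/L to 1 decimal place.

The dosing interval is 3 half-lives, so f = 2^(−3) = 0.125.
At steady state, R = 1/(1 − 0.125) = 8/7.
Single-dose peak C₀ = D/Vd = 1350/50 = 27 mg/L.
Steady-state peak Cmax,ss = C₀·R = 27 × 8/7 ≈ 30.857 mg/L.
Steady-state trough Cmin,ss = Cmax,ss·f ≈ 30.857 × 0.125 ≈ 3.857 mg/L.
Trough 3.9 mg/L vs MEC 1 mg/L: adequate.

3.9 mg/L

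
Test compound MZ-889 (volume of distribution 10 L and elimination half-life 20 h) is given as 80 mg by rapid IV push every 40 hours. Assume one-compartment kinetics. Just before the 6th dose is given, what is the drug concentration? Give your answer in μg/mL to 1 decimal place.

f = (1/2)^(τ/t½) = (1/2)^(40/20) ≈ 0.2500.
C₀ = D/Vd = 80/10 ≈ 8.000 μg/mL.
Before the 6th dose, 5 doses have been given. Superposition: Cmin = C₀·(f + f² + … + f^5).
≈ 8.000 × (0.2500 + 0.0625 + 0.0156 + 0.0039 + 0.0010) ≈ 8.000 × 0.3330 ≈ 2.664 μg/mL.

2.7 μg/mL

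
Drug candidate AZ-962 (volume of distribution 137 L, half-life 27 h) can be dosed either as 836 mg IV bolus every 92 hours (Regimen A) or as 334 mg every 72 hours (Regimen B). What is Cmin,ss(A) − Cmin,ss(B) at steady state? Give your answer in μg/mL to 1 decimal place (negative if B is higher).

Regimen A: f = (1/2)^(92/27) ≈ 0.0942; Cmin,ss = (836/137)·f/(1−f) ≈ 0.635 μg/mL.
Regimen B: f = (1/2)^(72/27) ≈ 0.1575; Cmin,ss = (334/137)·f/(1−f) ≈ 0.456 μg/mL.
Difference ≈ 0.635 − 0.456 ≈ 0.179 μg/mL.

0.2 μg/mL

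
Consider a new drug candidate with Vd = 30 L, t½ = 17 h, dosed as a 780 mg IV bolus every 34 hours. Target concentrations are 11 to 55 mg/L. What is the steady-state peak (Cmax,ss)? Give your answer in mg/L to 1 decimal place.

τ = 34 h = 2 half-lives, so f = (1/2)^2 = 0.25.
At steady state, R = 1/(1 − 0.25) = 4/3.
Single-dose peak C₀ = D/Vd = 780/30 = 26 mg/L.
Steady-state peak Cmax,ss = C₀·R = 26 × 4/3 ≈ 34.667 mg/L.
Peak 34.7 mg/L vs MTC 55 mg/L: below toxic threshold.

34.7 mg/L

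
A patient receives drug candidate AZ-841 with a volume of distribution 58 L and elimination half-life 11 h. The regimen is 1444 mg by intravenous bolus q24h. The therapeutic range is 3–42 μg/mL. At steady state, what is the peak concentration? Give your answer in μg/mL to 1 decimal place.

31.9 μg/mL

k = ln2/t½ = ln2/11 ≈ 0.063013 h⁻¹; fraction remaining f = e^(−kτ) = e^(−0.063013×24) ≈ 0.2204.
Accumulation ratio R = 1/(1 − f) ≈ 1/0.7796 ≈ 1.2827.
Single-dose peak C₀ = D/Vd = 1444/58 ≈ 24.897 μg/mL.
Steady-state peak Cmax,ss = C₀·R ≈ 24.897 × 1.2827 ≈ 31.935 μg/mL.
Peak 31.9 μg/mL vs MTC 42 μg/mL: below toxic threshold.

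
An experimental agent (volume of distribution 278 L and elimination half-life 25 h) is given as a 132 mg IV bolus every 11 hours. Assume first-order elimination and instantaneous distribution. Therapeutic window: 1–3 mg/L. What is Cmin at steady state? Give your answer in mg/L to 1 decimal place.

1.3 mg/L

τ/t½ = 11/25 ≈ 0.44, so fraction remaining f = (1/2)^(11/25) ≈ 0.7371.
Each bolus raises the concentration by D/Vd = 132/278 ≈ 0.475 mg/L.
Steady-state trough Cmin,ss = C₀·f/(1−f) ≈ 0.475 × 0.7371/0.2629 ≈ 1.332 mg/L.
Trough 1.3 mg/L vs MEC 1 mg/L: adequate.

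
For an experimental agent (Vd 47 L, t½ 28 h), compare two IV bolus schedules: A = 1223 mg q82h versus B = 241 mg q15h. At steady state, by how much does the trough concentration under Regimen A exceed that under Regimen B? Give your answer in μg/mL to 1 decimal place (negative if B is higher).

-7.5 μg/mL

Regimen A: f = (1/2)^(82/28) ≈ 0.1313; Cmin,ss = (1223/47)·f/(1−f) ≈ 3.933 μg/mL.
Regimen B: f = (1/2)^(15/28) ≈ 0.6898; Cmin,ss = (241/47)·f/(1−f) ≈ 11.403 μg/mL.
Difference ≈ 3.933 − 11.403 ≈ -7.470 μg/mL.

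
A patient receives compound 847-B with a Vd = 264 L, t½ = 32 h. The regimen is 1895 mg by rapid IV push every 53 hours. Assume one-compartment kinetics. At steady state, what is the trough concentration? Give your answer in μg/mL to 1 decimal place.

τ/t½ = 53/32 ≈ 1.6562, so fraction remaining f = (1/2)^(53/32) ≈ 0.3173.
Each bolus raises the concentration by D/Vd = 1895/264 ≈ 7.178 μg/mL.
Steady-state trough Cmin,ss = C₀·f/(1−f) ≈ 7.178 × 0.3173/0.6827 ≈ 3.336 μg/mL.

3.3 μg/mL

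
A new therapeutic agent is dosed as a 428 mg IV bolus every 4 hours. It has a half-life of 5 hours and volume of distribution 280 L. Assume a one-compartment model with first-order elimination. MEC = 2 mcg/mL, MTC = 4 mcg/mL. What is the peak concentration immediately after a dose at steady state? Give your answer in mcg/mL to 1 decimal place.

3.6 mcg/mL

Over one 4-h interval, 4/5 ≈ 0.8 half-lives elapse, leaving f ≈ 0.5743 of each dose.
Accumulation ratio R = 1/(1 − f) ≈ 1/0.4257 ≈ 2.3491.
Single-dose peak C₀ = D/Vd = 428/280 ≈ 1.529 mcg/mL.
Steady-state peak Cmax,ss = C₀·R ≈ 1.529 × 2.3491 ≈ 3.592 mcg/mL.
Peak 3.6 mcg/mL vs MTC 4 mcg/mL: below toxic threshold.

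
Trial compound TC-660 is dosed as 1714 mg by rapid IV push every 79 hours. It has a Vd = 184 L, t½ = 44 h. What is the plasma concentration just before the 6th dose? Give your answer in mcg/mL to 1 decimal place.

f = (1/2)^(τ/t½) = (1/2)^(79/44) ≈ 0.2881.
C₀ = D/Vd = 1714/184 ≈ 9.315 mcg/mL.
Before the 6th dose, 5 doses have been given. Superposition: Cmin = C₀·(f + f² + … + f^5).
≈ 9.315 × (0.2881 + 0.0830 + 0.0239 + 0.0069 + 0.0020) ≈ 9.315 × 0.4039 ≈ 3.762 mcg/mL.

3.8 mcg/mL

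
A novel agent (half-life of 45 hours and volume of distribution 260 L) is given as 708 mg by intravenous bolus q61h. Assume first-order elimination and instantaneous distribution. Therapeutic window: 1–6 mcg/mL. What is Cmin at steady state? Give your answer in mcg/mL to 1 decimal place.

1.7 mcg/mL

τ/t½ = 61/45 ≈ 1.3556, so fraction remaining f = (1/2)^(61/45) ≈ 0.3908.
At steady state, accumulation factor R = 1/(1 − e^(−kτ)) ≈ 1.6415.
Each bolus raises the concentration by D/Vd = 708/260 ≈ 2.723 mcg/mL.
Cmax,ss = C₀/(1 − f) ≈ 2.723/0.6092 ≈ 4.470 mcg/mL.
Steady-state trough Cmin,ss = Cmax,ss·f ≈ 4.470 × 0.3908 ≈ 1.747 mcg/mL.
Trough 1.7 mcg/mL vs MEC 1 mcg/mL: adequate.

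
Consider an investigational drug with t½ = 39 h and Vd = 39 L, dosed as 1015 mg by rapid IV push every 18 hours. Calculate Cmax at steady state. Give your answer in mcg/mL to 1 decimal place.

k = ln2/t½ = ln2/39 ≈ 0.017773 h⁻¹; fraction remaining f = e^(−kτ) = e^(−0.017773×18) ≈ 0.7262.
At steady state, accumulation factor R = 1/(1 − e^(−kτ)) ≈ 3.6523.
Single-dose peak C₀ = D/Vd = 1015/39 ≈ 26.026 mcg/mL.
Steady-state peak Cmax,ss = C₀·R ≈ 26.026 × 3.6523 ≈ 95.055 mcg/mL.

95.1 mcg/mL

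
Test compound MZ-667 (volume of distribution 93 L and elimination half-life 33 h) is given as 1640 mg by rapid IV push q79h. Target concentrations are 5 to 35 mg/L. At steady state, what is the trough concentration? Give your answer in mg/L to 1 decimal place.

k = ln2/t½ = ln2/33 ≈ 0.021004 h⁻¹; fraction remaining f = e^(−kτ) = e^(−0.021004×79) ≈ 0.1903.
Accumulation ratio R = 1/(1 − f) ≈ 1/0.8097 ≈ 1.2350.
Each bolus raises the concentration by D/Vd = 1640/93 ≈ 17.634 mg/L.
Steady-state peak Cmax,ss = C₀·R ≈ 17.634 × 1.2350 ≈ 21.778 mg/L.
Steady-state trough Cmin,ss = Cmax,ss·f ≈ 21.778 × 0.1903 ≈ 4.144 mg/L.
Trough 4.1 mg/L vs MEC 5 mg/L: subtherapeutic.

4.1 mg/L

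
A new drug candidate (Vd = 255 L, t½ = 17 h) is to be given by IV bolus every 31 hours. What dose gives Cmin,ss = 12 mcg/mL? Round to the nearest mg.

7771 mg

τ/t½ = 31/17 ≈ 1.8235, so f = (1/2)^(31/17) ≈ 0.282529.
Cmin,ss = (D/Vd)·f/(1−f), so D = Cmin,ss·Vd·(1−f)/f.
D = 12 × 255 × (1−f)/f ≈ 12 × 255 × 2.53946 ≈ 7770.75 mg.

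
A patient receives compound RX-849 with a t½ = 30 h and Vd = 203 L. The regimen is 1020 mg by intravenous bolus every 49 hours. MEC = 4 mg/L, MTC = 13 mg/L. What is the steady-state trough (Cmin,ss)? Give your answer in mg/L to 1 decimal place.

τ/t½ = 49/30 ≈ 1.6333, so fraction remaining f = (1/2)^(49/30) ≈ 0.3223.
Each bolus raises the concentration by D/Vd = 1020/203 ≈ 5.025 mg/L.
Steady-state trough Cmin,ss = C₀·f/(1−f) ≈ 5.025 × 0.3223/0.6777 ≈ 2.390 mg/L.
Trough 2.4 mg/L vs MEC 4 mg/L: subtherapeutic.

2.4 mg/L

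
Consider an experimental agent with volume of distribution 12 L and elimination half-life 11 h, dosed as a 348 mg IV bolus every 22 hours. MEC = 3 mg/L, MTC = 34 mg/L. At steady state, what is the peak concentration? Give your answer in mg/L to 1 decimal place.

38.7 mg/L

τ = 22 h = 2 half-lives, so f = (1/2)^2 = 0.25.
Accumulation ratio R = 1/(1 − f) = 1/0.75 = 4/3.
Single-dose peak C₀ = D/Vd = 348/12 = 29 mg/L.
Steady-state peak Cmax,ss = C₀·R = 29 × 4/3 ≈ 38.667 mg/L.
Peak 38.7 mg/L vs MTC 34 mg/L: exceeds toxic threshold.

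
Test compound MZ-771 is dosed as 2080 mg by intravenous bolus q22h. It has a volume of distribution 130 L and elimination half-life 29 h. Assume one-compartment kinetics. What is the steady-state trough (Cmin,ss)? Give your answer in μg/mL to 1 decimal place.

23.1 μg/mL

Over one 22-h interval, 22/29 ≈ 0.75862 half-lives elapse, leaving f ≈ 0.5911 of each dose.
Single-dose peak C₀ = D/Vd = 2080/130 ≈ 16.000 μg/mL.
Steady-state trough Cmin,ss = C₀·f/(1−f) ≈ 16.000 × 0.5911/0.4089 ≈ 23.129 μg/mL.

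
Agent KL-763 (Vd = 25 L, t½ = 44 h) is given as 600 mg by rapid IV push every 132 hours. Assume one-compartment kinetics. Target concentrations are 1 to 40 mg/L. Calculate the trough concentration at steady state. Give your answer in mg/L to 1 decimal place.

3.4 mg/L

τ = 132 h = 3 half-lives, so f = (1/2)^3 = 0.125.
At steady state, R = 1/(1 − 0.125) = 8/7.
Single-dose peak C₀ = D/Vd = 600/25 = 24 mg/L.
Steady-state peak Cmax,ss = C₀·R = 24 × 8/7 ≈ 27.429 mg/L.
Steady-state trough Cmin,ss = Cmax,ss·f ≈ 27.429 × 0.125 ≈ 3.429 mg/L.
Trough 3.4 mg/L vs MEC 1 mg/L: adequate.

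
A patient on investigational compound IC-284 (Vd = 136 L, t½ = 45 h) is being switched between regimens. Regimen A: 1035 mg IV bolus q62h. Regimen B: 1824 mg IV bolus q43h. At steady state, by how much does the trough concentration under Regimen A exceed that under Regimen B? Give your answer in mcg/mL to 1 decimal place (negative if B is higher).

Regimen A: f = (1/2)^(62/45) ≈ 0.3848; Cmin,ss = (1035/136)·f/(1−f) ≈ 4.760 mcg/mL.
Regimen B: f = (1/2)^(43/45) ≈ 0.5156; Cmin,ss = (1824/136)·f/(1−f) ≈ 14.276 mcg/mL.
Difference ≈ 4.760 − 14.276 ≈ -9.516 mcg/mL.

-9.5 mcg/mL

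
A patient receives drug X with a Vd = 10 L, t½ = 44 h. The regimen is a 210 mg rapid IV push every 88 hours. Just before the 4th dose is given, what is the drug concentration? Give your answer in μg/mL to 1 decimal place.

6.9 μg/mL

f = (1/2)^(τ/t½) = (1/2)^(88/44) ≈ 0.2500.
C₀ = D/Vd = 210/10 ≈ 21.000 μg/mL.
Before the 4th dose, 3 doses have been given. Superposition: Cmin = C₀·(f + f² + … + f^3).
≈ 21.000 × (0.2500 + 0.0625 + 0.0156) ≈ 21.000 × 0.3281 ≈ 6.890 μg/mL.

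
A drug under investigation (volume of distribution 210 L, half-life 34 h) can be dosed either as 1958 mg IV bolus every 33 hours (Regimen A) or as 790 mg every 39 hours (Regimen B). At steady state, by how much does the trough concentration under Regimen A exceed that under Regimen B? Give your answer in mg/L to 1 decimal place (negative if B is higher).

6.6 mg/L

Regimen A: f = (1/2)^(33/34) ≈ 0.5103; Cmin,ss = (1958/210)·f/(1−f) ≈ 9.716 mg/L.
Regimen B: f = (1/2)^(39/34) ≈ 0.4515; Cmin,ss = (790/210)·f/(1−f) ≈ 3.097 mg/L.
Difference ≈ 9.716 − 3.097 ≈ 6.619 mg/L.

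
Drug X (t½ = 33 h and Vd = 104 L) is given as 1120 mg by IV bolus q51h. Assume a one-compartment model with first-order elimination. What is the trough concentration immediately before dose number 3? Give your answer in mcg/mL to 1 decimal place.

5.0 mcg/mL

f = (1/2)^(τ/t½) = (1/2)^(51/33) ≈ 0.3426.
C₀ = D/Vd = 1120/104 ≈ 10.769 mcg/mL.
Before the 3rd dose, 2 doses have been given. Superposition: Cmin = C₀·(f + f²).
≈ 10.769 × (0.3426 + 0.1174) ≈ 10.769 × 0.4600 ≈ 4.954 mcg/mL.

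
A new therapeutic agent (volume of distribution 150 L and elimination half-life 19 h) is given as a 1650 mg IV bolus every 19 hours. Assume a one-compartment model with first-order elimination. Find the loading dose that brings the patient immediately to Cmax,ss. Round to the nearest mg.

f = (1/2)^(19/19) ≈ 0.500000; accumulation ratio R = 1/(1−f) ≈ 2.00000.
Loading dose to hit Cmax,ss on first dose: D_load = D_maint·R ≈ 1650 × 2.00000 ≈ 3300.00 mg.

3300 mg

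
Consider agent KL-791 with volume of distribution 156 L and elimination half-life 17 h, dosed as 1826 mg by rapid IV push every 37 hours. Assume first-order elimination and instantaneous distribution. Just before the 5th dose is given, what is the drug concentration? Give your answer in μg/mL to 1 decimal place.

f = (1/2)^(τ/t½) = (1/2)^(37/17) ≈ 0.2212.
C₀ = D/Vd = 1826/156 ≈ 11.705 μg/mL.
Before the 5th dose, 4 doses have been given. Superposition: Cmin = C₀·(f + f² + … + f^4).
≈ 11.705 × (0.2212 + 0.0489 + 0.0108 + 0.0024) ≈ 11.705 × 0.2833 ≈ 3.316 μg/mL.

3.3 μg/mL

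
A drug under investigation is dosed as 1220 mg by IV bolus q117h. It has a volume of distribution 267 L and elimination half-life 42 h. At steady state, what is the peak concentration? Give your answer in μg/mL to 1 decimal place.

5.3 μg/mL

k = ln2/t½ = ln2/42 ≈ 0.016504 h⁻¹; fraction remaining f = e^(−kτ) = e^(−0.016504×117) ≈ 0.1450.
At steady state, accumulation factor R = 1/(1 − e^(−kτ)) ≈ 1.1696.
Each bolus raises the concentration by D/Vd = 1220/267 ≈ 4.569 μg/mL.
Steady-state peak Cmax,ss = C₀·R ≈ 4.569 × 1.1696 ≈ 5.344 μg/mL.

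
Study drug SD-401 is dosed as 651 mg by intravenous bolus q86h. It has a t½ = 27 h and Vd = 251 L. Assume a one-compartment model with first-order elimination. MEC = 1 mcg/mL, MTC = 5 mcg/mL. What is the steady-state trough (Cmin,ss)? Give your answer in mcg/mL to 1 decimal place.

0.3 mcg/mL

τ/t½ = 86/27 ≈ 3.1852, so fraction remaining f = (1/2)^(86/27) ≈ 0.1099.
Accumulation ratio R = 1/(1 − f) ≈ 1/0.8901 ≈ 1.1235.
Single-dose peak C₀ = D/Vd = 651/251 ≈ 2.594 mcg/mL.
Cmax,ss = C₀/(1 − f) ≈ 2.594/0.8901 ≈ 2.914 mcg/mL.
One interval later, Cmin,ss = Cmax,ss·e^(−kτ) ≈ 2.914 × 0.1099 ≈ 0.320 mcg/mL.
Trough 0.3 mcg/mL vs MEC 1 mcg/mL: subtherapeutic.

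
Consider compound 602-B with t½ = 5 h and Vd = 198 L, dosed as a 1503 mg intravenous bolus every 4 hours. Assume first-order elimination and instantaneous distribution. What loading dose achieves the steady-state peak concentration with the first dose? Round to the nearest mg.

3531 mg

f = (1/2)^(4/5) ≈ 0.574349; accumulation ratio R = 1/(1−f) ≈ 2.34934.
Loading dose to hit Cmax,ss on first dose: D_load = D_maint·R ≈ 1503 × 2.34934 ≈ 3531.06 mg.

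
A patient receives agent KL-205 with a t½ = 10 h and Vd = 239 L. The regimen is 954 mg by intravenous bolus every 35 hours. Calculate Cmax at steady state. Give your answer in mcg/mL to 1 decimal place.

τ/t½ = 35/10 ≈ 3.5, so fraction remaining f = (1/2)^(35/10) ≈ 0.0884.
At steady state, accumulation factor R = 1/(1 − e^(−kτ)) ≈ 1.0970.
Each bolus raises the concentration by D/Vd = 954/239 ≈ 3.992 mcg/mL.
Steady-state peak Cmax,ss = C₀·R ≈ 3.992 × 1.0970 ≈ 4.379 mcg/mL.

4.4 mcg/mL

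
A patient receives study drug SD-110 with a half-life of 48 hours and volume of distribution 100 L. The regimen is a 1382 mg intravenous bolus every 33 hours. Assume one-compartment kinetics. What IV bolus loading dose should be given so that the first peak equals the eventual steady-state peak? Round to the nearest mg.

f = (1/2)^(33/48) ≈ 0.620929; accumulation ratio R = 1/(1−f) ≈ 2.63803.
Loading dose to hit Cmax,ss on first dose: D_load = D_maint·R ≈ 1382 × 2.63803 ≈ 3645.76 mg.

3646 mg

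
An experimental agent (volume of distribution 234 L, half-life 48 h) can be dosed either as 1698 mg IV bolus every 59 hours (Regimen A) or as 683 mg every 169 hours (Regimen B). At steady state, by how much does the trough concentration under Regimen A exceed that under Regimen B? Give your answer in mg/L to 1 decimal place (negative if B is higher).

5.1 mg/L

Regimen A: f = (1/2)^(59/48) ≈ 0.4266; Cmin,ss = (1698/234)·f/(1−f) ≈ 5.399 mg/L.
Regimen B: f = (1/2)^(169/48) ≈ 0.0871; Cmin,ss = (683/234)·f/(1−f) ≈ 0.278 mg/L.
Difference ≈ 5.399 − 0.278 ≈ 5.121 mg/L.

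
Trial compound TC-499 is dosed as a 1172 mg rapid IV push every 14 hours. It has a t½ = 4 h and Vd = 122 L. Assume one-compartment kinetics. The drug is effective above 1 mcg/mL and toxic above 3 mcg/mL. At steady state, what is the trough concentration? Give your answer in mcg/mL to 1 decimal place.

0.9 mcg/mL

τ/t½ = 14/4 ≈ 3.5, so fraction remaining f = (1/2)^(14/4) ≈ 0.0884.
Single-dose peak C₀ = D/Vd = 1172/122 ≈ 9.607 mcg/mL.
Steady-state trough Cmin,ss = C₀·f/(1−f) ≈ 9.607 × 0.0884/0.9116 ≈ 0.932 mcg/mL.
Trough 0.9 mcg/mL vs MEC 1 mcg/mL: subtherapeutic.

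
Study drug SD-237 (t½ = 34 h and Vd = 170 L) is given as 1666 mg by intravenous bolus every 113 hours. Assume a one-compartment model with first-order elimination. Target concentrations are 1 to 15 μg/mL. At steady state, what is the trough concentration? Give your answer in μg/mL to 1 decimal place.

τ/t½ = 113/34 ≈ 3.3235, so fraction remaining f = (1/2)^(113/34) ≈ 0.0999.
At steady state, accumulation factor R = 1/(1 − e^(−kτ)) ≈ 1.1110.
Single-dose peak C₀ = D/Vd = 1666/170 ≈ 9.800 μg/mL.
Cmax,ss = C₀/(1 − f) ≈ 9.800/0.9001 ≈ 10.888 μg/mL.
Steady-state trough Cmin,ss = Cmax,ss·f ≈ 10.888 × 0.0999 ≈ 1.088 μg/mL.
Trough 1.1 μg/mL vs MEC 1 μg/mL: adequate.

1.1 μg/mL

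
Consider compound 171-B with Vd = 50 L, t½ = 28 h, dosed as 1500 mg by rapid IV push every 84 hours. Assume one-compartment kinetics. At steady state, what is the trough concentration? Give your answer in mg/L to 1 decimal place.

The dosing interval is 3 half-lives, so f = 2^(−3) = 0.125.
Accumulation ratio R = 1/(1 − f) = 1/0.875 = 8/7.
Single-dose peak C₀ = D/Vd = 1500/50 = 30 mg/L.
Steady-state peak Cmax,ss = C₀·R = 30 × 8/7 ≈ 34.286 mg/L.
Steady-state trough Cmin,ss = Cmax,ss·f ≈ 34.286 × 0.125 ≈ 4.286 mg/L.

4.3 mg/L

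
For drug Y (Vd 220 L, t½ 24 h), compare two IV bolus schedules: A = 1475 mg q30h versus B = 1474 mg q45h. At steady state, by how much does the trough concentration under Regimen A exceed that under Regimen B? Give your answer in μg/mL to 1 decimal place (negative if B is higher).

Regimen A: f = (1/2)^(30/24) ≈ 0.4204; Cmin,ss = (1475/220)·f/(1−f) ≈ 4.863 μg/mL.
Regimen B: f = (1/2)^(45/24) ≈ 0.2726; Cmin,ss = (1474/220)·f/(1−f) ≈ 2.511 μg/mL.
Difference ≈ 4.863 − 2.511 ≈ 2.352 μg/mL.

2.4 μg/mL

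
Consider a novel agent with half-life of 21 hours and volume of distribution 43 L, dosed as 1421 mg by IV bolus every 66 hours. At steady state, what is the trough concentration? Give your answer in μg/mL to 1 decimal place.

k = ln2/t½ = ln2/21 ≈ 0.033007 h⁻¹; fraction remaining f = e^(−kτ) = e^(−0.033007×66) ≈ 0.1132.
Accumulation ratio R = 1/(1 − f) ≈ 1/0.8868 ≈ 1.1276.
Each bolus raises the concentration by D/Vd = 1421/43 ≈ 33.047 μg/mL.
Steady-state peak Cmax,ss = C₀·R ≈ 33.047 × 1.1276 ≈ 37.264 μg/mL.
Steady-state trough Cmin,ss = Cmax,ss·f ≈ 37.264 × 0.1132 ≈ 4.218 μg/mL.

4.2 μg/mL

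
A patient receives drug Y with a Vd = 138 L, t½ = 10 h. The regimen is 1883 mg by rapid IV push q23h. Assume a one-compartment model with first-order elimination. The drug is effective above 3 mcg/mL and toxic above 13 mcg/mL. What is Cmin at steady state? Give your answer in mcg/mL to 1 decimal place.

3.5 mcg/mL

τ/t½ = 23/10 ≈ 2.3, so fraction remaining f = (1/2)^(23/10) ≈ 0.2031.
Single-dose peak C₀ = D/Vd = 1883/138 ≈ 13.645 mcg/mL.
Steady-state trough Cmin,ss = C₀·f/(1−f) ≈ 13.645 × 0.2031/0.7969 ≈ 3.478 mcg/mL.
Trough 3.5 mcg/mL vs MEC 3 mcg/mL: adequate.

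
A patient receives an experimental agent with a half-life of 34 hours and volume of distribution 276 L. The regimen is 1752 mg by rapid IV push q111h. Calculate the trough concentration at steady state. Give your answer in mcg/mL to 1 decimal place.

0.7 mcg/mL

k = ln2/t½ = ln2/34 ≈ 0.020387 h⁻¹; fraction remaining f = e^(−kτ) = e^(−0.020387×111) ≈ 0.1040.
Each bolus raises the concentration by D/Vd = 1752/276 ≈ 6.348 mcg/mL.
Steady-state trough Cmin,ss = C₀·f/(1−f) ≈ 6.348 × 0.1040/0.8960 ≈ 0.737 mcg/mL.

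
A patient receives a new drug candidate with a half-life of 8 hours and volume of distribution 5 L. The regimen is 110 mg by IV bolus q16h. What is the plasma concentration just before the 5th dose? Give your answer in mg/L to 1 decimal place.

7.3 mg/L

f = (1/2)^(τ/t½) = (1/2)^(16/8) ≈ 0.2500.
C₀ = D/Vd = 110/5 ≈ 22.000 mg/L.
Before the 5th dose, 4 doses have been given. Superposition: Cmin = C₀·(f + f² + … + f^4).
≈ 22.000 × (0.2500 + 0.0625 + 0.0156 + 0.0039) ≈ 22.000 × 0.3320 ≈ 7.304 mg/L.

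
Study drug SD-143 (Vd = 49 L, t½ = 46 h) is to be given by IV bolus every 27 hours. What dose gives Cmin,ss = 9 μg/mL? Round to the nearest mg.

τ/t½ = 27/46 ≈ 0.58696, so f = (1/2)^(27/46) ≈ 0.665746.
Cmin,ss = (D/Vd)·f/(1−f), so D = Cmin,ss·Vd·(1−f)/f.
D = 9 × 49 × (1−f)/f ≈ 9 × 49 × 0.50207 ≈ 221.41 mg.

221 mg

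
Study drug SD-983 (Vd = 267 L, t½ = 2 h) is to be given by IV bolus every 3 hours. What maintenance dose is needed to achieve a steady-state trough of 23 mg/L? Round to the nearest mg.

τ/t½ = 3/2 ≈ 1.5, so f = (1/2)^(3/2) ≈ 0.353553.
Cmin,ss = (D/Vd)·f/(1−f), so D = Cmin,ss·Vd·(1−f)/f.
D = 23 × 267 × (1−f)/f ≈ 23 × 267 × 1.82843 ≈ 11228.39 mg.

11228 mg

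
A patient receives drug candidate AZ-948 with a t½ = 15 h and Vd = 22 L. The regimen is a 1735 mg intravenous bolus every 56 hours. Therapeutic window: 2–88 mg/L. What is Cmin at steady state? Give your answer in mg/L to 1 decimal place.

6.4 mg/L

Over one 56-h interval, 56/15 ≈ 3.7333 half-lives elapse, leaving f ≈ 0.0752 of each dose.
Accumulation ratio R = 1/(1 − f) ≈ 1/0.9248 ≈ 1.0813.
Each bolus raises the concentration by D/Vd = 1735/22 ≈ 78.864 mg/L.
Steady-state peak Cmax,ss = C₀·R ≈ 78.864 × 1.0813 ≈ 85.276 mg/L.
Steady-state trough Cmin,ss = Cmax,ss·f ≈ 85.276 × 0.0752 ≈ 6.413 mg/L.
Trough 6.4 mg/L vs MEC 2 mg/L: adequate.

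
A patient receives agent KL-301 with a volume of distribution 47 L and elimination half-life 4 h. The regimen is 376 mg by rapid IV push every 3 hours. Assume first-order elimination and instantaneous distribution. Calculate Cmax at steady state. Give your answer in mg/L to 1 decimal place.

19.7 mg/L

Over one 3-h interval, 3/4 ≈ 0.75 half-lives elapse, leaving f ≈ 0.5946 of each dose.
Accumulation ratio R = 1/(1 − f) ≈ 1/0.4054 ≈ 2.4667.
Single-dose peak C₀ = D/Vd = 376/47 ≈ 8.000 mg/L.
Steady-state peak Cmax,ss = C₀·R ≈ 8.000 × 2.4667 ≈ 19.734 mg/L.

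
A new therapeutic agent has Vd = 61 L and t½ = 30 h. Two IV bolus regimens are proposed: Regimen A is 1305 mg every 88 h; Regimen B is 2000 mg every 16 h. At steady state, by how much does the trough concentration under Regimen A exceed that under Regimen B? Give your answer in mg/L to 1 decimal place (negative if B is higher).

-70.1 mg/L

Regimen A: f = (1/2)^(88/30) ≈ 0.1309; Cmin,ss = (1305/61)·f/(1−f) ≈ 3.222 mg/L.
Regimen B: f = (1/2)^(16/30) ≈ 0.6910; Cmin,ss = (2000/61)·f/(1−f) ≈ 73.320 mg/L.
Difference ≈ 3.222 − 73.320 ≈ -70.098 mg/L.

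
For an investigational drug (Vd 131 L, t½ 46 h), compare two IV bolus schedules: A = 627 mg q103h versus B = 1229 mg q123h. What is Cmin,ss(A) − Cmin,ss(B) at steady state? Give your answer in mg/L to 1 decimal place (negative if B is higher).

Regimen A: f = (1/2)^(103/46) ≈ 0.2118; Cmin,ss = (627/131)·f/(1−f) ≈ 1.286 mg/L.
Regimen B: f = (1/2)^(123/46) ≈ 0.1567; Cmin,ss = (1229/131)·f/(1−f) ≈ 1.743 mg/L.
Difference ≈ 1.286 − 1.743 ≈ -0.457 mg/L.

-0.5 mg/L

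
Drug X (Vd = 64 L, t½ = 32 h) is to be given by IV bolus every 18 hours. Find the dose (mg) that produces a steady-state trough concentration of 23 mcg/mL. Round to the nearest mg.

τ/t½ = 18/32 ≈ 0.5625, so f = (1/2)^(18/32) ≈ 0.677128.
Cmin,ss = (D/Vd)·f/(1−f), so D = Cmin,ss·Vd·(1−f)/f.
D = 23 × 64 × (1−f)/f ≈ 23 × 64 × 0.47683 ≈ 701.89 mg.

702 mg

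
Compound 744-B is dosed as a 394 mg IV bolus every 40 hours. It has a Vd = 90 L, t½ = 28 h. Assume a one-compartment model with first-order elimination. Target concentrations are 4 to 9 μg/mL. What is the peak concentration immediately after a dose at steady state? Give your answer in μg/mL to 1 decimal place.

7.0 μg/mL

τ/t½ = 40/28 ≈ 1.4286, so fraction remaining f = (1/2)^(40/28) ≈ 0.3715.
At steady state, accumulation factor R = 1/(1 − e^(−kτ)) ≈ 1.5911.
Each bolus raises the concentration by D/Vd = 394/90 ≈ 4.378 μg/mL.
Steady-state peak Cmax,ss = C₀·R ≈ 4.378 × 1.5911 ≈ 6.966 μg/mL.
Peak 7.0 μg/mL vs MTC 9 μg/mL: below toxic threshold.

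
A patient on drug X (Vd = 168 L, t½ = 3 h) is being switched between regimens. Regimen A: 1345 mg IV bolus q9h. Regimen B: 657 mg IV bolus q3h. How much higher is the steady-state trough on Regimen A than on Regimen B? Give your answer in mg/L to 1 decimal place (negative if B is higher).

-2.8 mg/L

Regimen A: f = (1/2)^(9/3) ≈ 0.1250; Cmin,ss = (1345/168)·f/(1−f) ≈ 1.144 mg/L.
Regimen B: f = (1/2)^(3/3) ≈ 0.5000; Cmin,ss = (657/168)·f/(1−f) ≈ 3.911 mg/L.
Difference ≈ 1.144 − 3.911 ≈ -2.767 mg/L.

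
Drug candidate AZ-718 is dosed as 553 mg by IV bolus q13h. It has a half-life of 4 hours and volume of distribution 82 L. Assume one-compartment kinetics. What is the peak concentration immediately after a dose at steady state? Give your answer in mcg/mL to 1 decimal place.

k = ln2/t½ = ln2/4 ≈ 0.173287 h⁻¹; fraction remaining f = e^(−kτ) = e^(−0.173287×13) ≈ 0.1051.
At steady state, accumulation factor R = 1/(1 − e^(−kτ)) ≈ 1.1174.
Each bolus raises the concentration by D/Vd = 553/82 ≈ 6.744 mcg/mL.
Cmax,ss = C₀/(1 − f) ≈ 6.744/0.8949 ≈ 7.536 mcg/mL.

7.5 mcg/mL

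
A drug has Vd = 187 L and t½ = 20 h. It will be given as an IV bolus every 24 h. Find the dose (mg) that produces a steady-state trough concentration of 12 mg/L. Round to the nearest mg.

τ/t½ = 24/20 ≈ 1.2, so f = (1/2)^(24/20) ≈ 0.435275.
Cmin,ss = (D/Vd)·f/(1−f), so D = Cmin,ss·Vd·(1−f)/f.
D = 12 × 187 × (1−f)/f ≈ 12 × 187 × 1.29740 ≈ 2911.37 mg.

2911 mg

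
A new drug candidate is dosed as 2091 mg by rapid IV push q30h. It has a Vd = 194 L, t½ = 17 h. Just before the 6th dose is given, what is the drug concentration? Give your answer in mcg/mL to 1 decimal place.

f = (1/2)^(τ/t½) = (1/2)^(30/17) ≈ 0.2943.
C₀ = D/Vd = 2091/194 ≈ 10.778 mcg/mL.
Before the 6th dose, 5 doses have been given. Superposition: Cmin = C₀·(f + f² + … + f^5).
≈ 10.778 × (0.2943 + 0.0866 + 0.0255 + 0.0075 + 0.0022) ≈ 10.778 × 0.4161 ≈ 4.485 mcg/mL.

4.5 mcg/mL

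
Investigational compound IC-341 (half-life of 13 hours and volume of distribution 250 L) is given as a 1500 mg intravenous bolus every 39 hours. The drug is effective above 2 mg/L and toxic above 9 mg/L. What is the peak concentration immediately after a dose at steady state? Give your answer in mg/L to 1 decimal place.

6.9 mg/L

The dosing interval is 3 half-lives, so f = 2^(−3) = 0.125.
Accumulation ratio R = 1/(1 − f) = 1/0.875 = 8/7.
Single-dose peak C₀ = D/Vd = 1500/250 = 6 mg/L.
Steady-state peak Cmax,ss = C₀·R = 6 × 8/7 ≈ 6.857 mg/L.
Peak 6.9 mg/L vs MTC 9 mg/L: below toxic threshold.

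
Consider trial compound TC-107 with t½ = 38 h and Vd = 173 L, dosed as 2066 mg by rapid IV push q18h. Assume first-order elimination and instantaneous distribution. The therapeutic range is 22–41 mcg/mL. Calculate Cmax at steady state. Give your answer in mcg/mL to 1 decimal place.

42.7 mcg/mL

k = ln2/t½ = ln2/38 ≈ 0.018241 h⁻¹; fraction remaining f = e^(−kτ) = e^(−0.018241×18) ≈ 0.7201.
At steady state, accumulation factor R = 1/(1 − e^(−kτ)) ≈ 3.5727.
Each bolus raises the concentration by D/Vd = 2066/173 ≈ 11.942 mcg/mL.
Steady-state peak Cmax,ss = C₀·R ≈ 11.942 × 3.5727 ≈ 42.665 mcg/mL.
Peak 42.7 mcg/mL vs MTC 41 mcg/mL: exceeds toxic threshold.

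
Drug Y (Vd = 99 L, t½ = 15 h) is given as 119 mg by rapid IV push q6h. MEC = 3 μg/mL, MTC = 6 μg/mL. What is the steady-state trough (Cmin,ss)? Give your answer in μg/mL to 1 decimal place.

τ/t½ = 6/15 ≈ 0.4, so fraction remaining f = (1/2)^(6/15) ≈ 0.7579.
Each bolus raises the concentration by D/Vd = 119/99 ≈ 1.202 μg/mL.
Steady-state trough Cmin,ss = C₀·f/(1−f) ≈ 1.202 × 0.7579/0.2421 ≈ 3.763 μg/mL.
Trough 3.8 μg/mL vs MEC 3 μg/mL: adequate.

3.8 μg/mL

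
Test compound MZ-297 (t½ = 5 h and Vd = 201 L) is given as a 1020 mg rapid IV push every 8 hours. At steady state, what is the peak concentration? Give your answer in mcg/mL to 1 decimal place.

τ/t½ = 8/5 ≈ 1.6, so fraction remaining f = (1/2)^(8/5) ≈ 0.3299.
At steady state, accumulation factor R = 1/(1 − e^(−kτ)) ≈ 1.4923.
Single-dose peak C₀ = D/Vd = 1020/201 ≈ 5.075 mcg/mL.
Steady-state peak Cmax,ss = C₀·R ≈ 5.075 × 1.4923 ≈ 7.573 mcg/mL.

7.6 mcg/mL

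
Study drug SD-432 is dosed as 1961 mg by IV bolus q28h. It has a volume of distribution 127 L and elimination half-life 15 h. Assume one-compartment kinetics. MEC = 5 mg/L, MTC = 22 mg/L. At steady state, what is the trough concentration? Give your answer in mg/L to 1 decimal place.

Over one 28-h interval, 28/15 ≈ 1.8667 half-lives elapse, leaving f ≈ 0.2742 of each dose.
Single-dose peak C₀ = D/Vd = 1961/127 ≈ 15.441 mg/L.
Steady-state trough Cmin,ss = C₀·f/(1−f) ≈ 15.441 × 0.2742/0.7258 ≈ 5.833 mg/L.
Trough 5.8 mg/L vs MEC 5 mg/L: adequate.

5.8 mg/L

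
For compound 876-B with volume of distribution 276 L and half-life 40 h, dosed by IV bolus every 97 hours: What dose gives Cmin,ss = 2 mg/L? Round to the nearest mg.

2412 mg

τ/t½ = 97/40 ≈ 2.425, so f = (1/2)^(97/40) ≈ 0.186210.
Cmin,ss = (D/Vd)·f/(1−f), so D = Cmin,ss·Vd·(1−f)/f.
D = 2 × 276 × (1−f)/f ≈ 2 × 276 × 4.37028 ≈ 2412.39 mg.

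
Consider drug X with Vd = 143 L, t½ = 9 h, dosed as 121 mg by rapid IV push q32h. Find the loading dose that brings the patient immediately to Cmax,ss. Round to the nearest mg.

132 mg

f = (1/2)^(32/9) ≈ 0.085049; accumulation ratio R = 1/(1−f) ≈ 1.09295.
Loading dose to hit Cmax,ss on first dose: D_load = D_maint·R ≈ 121 × 1.09295 ≈ 132.25 mg.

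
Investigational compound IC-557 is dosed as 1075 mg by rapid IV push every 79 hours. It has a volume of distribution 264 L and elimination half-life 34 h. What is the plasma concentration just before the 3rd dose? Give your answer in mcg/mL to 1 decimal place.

f = (1/2)^(τ/t½) = (1/2)^(79/34) ≈ 0.1998.
C₀ = D/Vd = 1075/264 ≈ 4.072 mcg/mL.
Before the 3rd dose, 2 doses have been given. Superposition: Cmin = C₀·(f + f²).
≈ 4.072 × (0.1998 + 0.0399) ≈ 4.072 × 0.2397 ≈ 0.976 mcg/mL.

1.0 mcg/mL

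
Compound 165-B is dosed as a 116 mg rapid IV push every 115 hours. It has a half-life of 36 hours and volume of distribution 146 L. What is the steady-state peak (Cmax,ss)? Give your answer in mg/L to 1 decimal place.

τ/t½ = 115/36 ≈ 3.1944, so fraction remaining f = (1/2)^(115/36) ≈ 0.1092.
Accumulation ratio R = 1/(1 − f) ≈ 1/0.8908 ≈ 1.1226.
Each bolus raises the concentration by D/Vd = 116/146 ≈ 0.795 mg/L.
Steady-state peak Cmax,ss = C₀·R ≈ 0.795 × 1.1226 ≈ 0.892 mg/L.

0.9 mg/L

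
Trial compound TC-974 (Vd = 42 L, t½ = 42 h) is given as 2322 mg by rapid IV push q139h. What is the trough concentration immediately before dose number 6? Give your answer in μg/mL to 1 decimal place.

6.2 μg/mL

f = (1/2)^(τ/t½) = (1/2)^(139/42) ≈ 0.1009.
C₀ = D/Vd = 2322/42 ≈ 55.286 μg/mL.
Before the 6th dose, 5 doses have been given. Superposition: Cmin = C₀·(f + f² + … + f^5).
≈ 55.286 × (0.1009 + 0.0102 + 0.0010 + 0.0001 + 0.0000) ≈ 55.286 × 0.1122 ≈ 6.203 μg/mL.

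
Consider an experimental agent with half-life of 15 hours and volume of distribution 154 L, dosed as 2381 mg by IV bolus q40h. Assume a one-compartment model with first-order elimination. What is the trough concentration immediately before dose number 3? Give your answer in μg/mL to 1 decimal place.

f = (1/2)^(τ/t½) = (1/2)^(40/15) ≈ 0.1575.
C₀ = D/Vd = 2381/154 ≈ 15.461 μg/mL.
Before the 3rd dose, 2 doses have been given. Superposition: Cmin = C₀·(f + f²).
≈ 15.461 × (0.1575 + 0.0248) ≈ 15.461 × 0.1823 ≈ 2.819 μg/mL.

2.8 μg/mL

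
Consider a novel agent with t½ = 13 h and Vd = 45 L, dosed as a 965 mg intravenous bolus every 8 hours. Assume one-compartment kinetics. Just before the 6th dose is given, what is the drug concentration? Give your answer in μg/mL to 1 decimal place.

f = (1/2)^(τ/t½) = (1/2)^(8/13) ≈ 0.6528.
C₀ = D/Vd = 965/45 ≈ 21.444 μg/mL.
Before the 6th dose, 5 doses have been given. Superposition: Cmin = C₀·(f + f² + … + f^5).
≈ 21.444 × (0.6528 + 0.4261 + 0.2782 + 0.1816 + 0.1185) ≈ 21.444 × 1.6572 ≈ 35.537 μg/mL.

35.5 μg/mL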